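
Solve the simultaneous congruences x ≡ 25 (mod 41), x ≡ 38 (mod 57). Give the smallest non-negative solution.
x ≡ 722 (mod 2337); the representative in [0, 2337) is 722

The moduli 41, 57 are pairwise coprime, so by the CRT there is a unique solution mod 41·57 = 2337.
Solve by successive substitution. Start with x ≡ 25 (mod 41).
  Combine with x ≡ 38 (mod 57): write x = 25 + 41·t and require 25 + 41·t ≡ 38 (mod 57), i.e. 41·t ≡ 38 − 25 ≡ 13 (mod 57). Since 41^(−1) ≡ 32 (mod 57), t ≡ 32·13 ≡ 17 (mod 57). So x ≡ 25 + 41·17 = 722 (mod 2337).
Unique solution in [0, 2337): x = 722.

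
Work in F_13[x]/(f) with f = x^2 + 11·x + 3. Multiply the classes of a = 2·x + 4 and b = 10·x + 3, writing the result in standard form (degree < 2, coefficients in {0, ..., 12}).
a · b ≡ 8·x + 4 (mod f(x))

Multiply as integer polynomials: a · b = 20·x^2 + 46·x + 12. Reducing coefficients mod 13: a · b ≡ 7·x^2 + 7·x + 12. Now divide by f(x) = x^2 + 11·x + 3 in F_13[x], eliminating the leading term at each step:
  leading term 7·x^2: subtract (7)·f(x) = 7·x^2 + 12·x + 8, leaving 8·x + 4 (coefficients mod 13)
The degree is now < 2, so this is the remainder. Hence a · b ≡ 8·x + 4 in F_13[x]/(f).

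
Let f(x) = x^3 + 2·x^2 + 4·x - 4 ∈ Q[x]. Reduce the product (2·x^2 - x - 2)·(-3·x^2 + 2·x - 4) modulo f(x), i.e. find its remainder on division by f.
First multiply in Q[x] without reducing: a · b = -6·x^4 + 7·x^3 - 4·x^2 + 8. Now divide by f(x) = x^3 + 2·x^2 + 4·x - 4, eliminating the leading term at each step:
  leading term -6·x^4: subtract (-6·x)·f(x) = -6·x^4 - 12·x^3 - 24·x^2 + 24·x, leaving 19·x^3 + 20·x^2 - 24·x + 8
  leading term 19·x^3: subtract (19)·f(x) = 19·x^3 + 38·x^2 + 76·x - 76, leaving -18·x^2 - 100·x + 84
The degree is now < 3, so this is the remainder. Hence a · b ≡ -18·x^2 - 100·x + 84 in Q[x]/(f).

Final answer: a · b ≡ -18·x^2 - 100·x + 84 (mod f(x))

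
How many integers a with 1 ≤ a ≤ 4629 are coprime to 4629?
3084

The number of a ∈ {1, ..., 4629} with gcd(a, 4629) = 1 is by definition Euler's totient φ(4629). φ is multiplicative, with φ(p^e) = p^e − p^(e−1). Factorise 4629 = 3 · 1543. Then
  φ(4629) = (3 − 1) · (1543 − 1) = 2 · 1542 = 3084.
So there are 3084 such integers.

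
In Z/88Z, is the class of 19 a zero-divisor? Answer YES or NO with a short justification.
NO

gcd(19, 88) = 1, so 19 is a unit in Z/88Z (it has a multiplicative inverse). A unit cannot be a zero-divisor: if 19·b ≡ 0 then multiplying both sides by 19^(−1) gives b ≡ 0. So 19 is not a zero-divisor.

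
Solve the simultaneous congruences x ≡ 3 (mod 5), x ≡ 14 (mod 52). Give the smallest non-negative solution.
x ≡ 118 (mod 260); the representative in [0, 260) is 118

The moduli 5, 52 are pairwise coprime, so by the CRT there is a unique solution mod 5·52 = 260.
Solve by successive substitution. Start with x ≡ 3 (mod 5).
  Combine with x ≡ 14 (mod 52): write x = 3 + 5·t and require 3 + 5·t ≡ 14 (mod 52), i.e. 5·t ≡ 14 − 3 ≡ 11 (mod 52). Since 5^(−1) ≡ 21 (mod 52), t ≡ 21·11 ≡ 23 (mod 52). So x ≡ 3 + 5·23 = 118 (mod 260).
Unique solution in [0, 260): x = 118.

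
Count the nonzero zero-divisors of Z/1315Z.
Z/1315Z has 266 nonzero zero-divisors

In Z/1315Z each nonzero element is either a unit (gcd with 1315 is 1) or a zero-divisor (gcd > 1). The number of units is φ(1315): factorise 1315 = 5 · 263, so φ(1315) = (5 − 1) · (263 − 1) = 4 · 262 = 1048. The nonzero elements number 1315 − 1 = 1314. Hence the nonzero zero-divisors number 1314 − 1048 = 266.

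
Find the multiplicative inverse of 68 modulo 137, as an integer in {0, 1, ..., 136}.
68^(−1) ≡ 135 (mod 137)

Apply the extended Euclidean algorithm to (137, 68), tracking rows (r, s, t) with s·137 + t·68 = r. Each division r_prev = q·r_cur + r_new produces the new row as (previous row) − q·(current row):
  row A: (137, 1, 0)   [1·137 + 0·68 = 137]
  row B: (68, 0, 1)   [0·137 + 1·68 = 68]
  137 = 2·68 + 1   → row C = row A − 2·row B = (1, 1, −2)   [check: 1·137 − 2·68 = 1]
  68 = 68·1 + 0   → remainder 0, stop. gcd = 1 (last nonzero row C).
The gcd is 1, so 68 is invertible mod 137. The last nonzero row gives 1·137 − 2·68 = 1, so t = −2. So 68^(−1) ≡ −2 ≡ 135 (mod 137). Verify: 68 · 135 = 9180 ≡ 1 (mod 137). ✓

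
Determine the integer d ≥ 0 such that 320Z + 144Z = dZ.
(320, 144) = (16); d = 16

In the PID Z, (a, b) is generated by gcd(a, b). Compute gcd(320, 144) with the extended Euclidean algorithm, tracking rows (r, s, t) with s·320 + t·144 = r:
  row A: (320, 1, 0)   [1·320 + 0·144 = 320]
  row B: (144, 0, 1)   [0·320 + 1·144 = 144]
  320 = 2·144 + 32   → row C = row A − 2·row B = (32, 1, −2)   [check: 1·320 − 2·144 = 32]
  144 = 4·32 + 16   → row D = row B − 4·row C = (16, −4, 9)   [check: −4·320 + 9·144 = 16]
  32 = 2·16 + 0   → remainder 0, stop. gcd = 16 (last nonzero row D).
So gcd(320, 144) = 16, with Bézout identity −4·320 + 9·144 = 16. Containment (⊇): the Bézout identity exhibits 16 as an element of (320, 144), giving (16) ⊆ (320, 144). Containment (⊆): since 16 | 320 and 16 | 144 (320 = 16·20, 144 = 16·9), every Z-linear combination of 320 and 144 is divisible by 16, so (320, 144) ⊆ (16). Therefore (320, 144) = (16), d = 16.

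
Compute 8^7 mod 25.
2

Use repeated squaring. Binary(7) = 111. Walk through the bits of the exponent 7 left-to-right: at each bit after the leading one, square the running value, then multiply by 8 if the bit is 1 (always reducing mod 25):
  bit 1 = 1 (leading): start with 8.
  bit 2 = 1: square 8^2 = 64 ≡ 14; bit is 1, so multiply 14·8 = 112 ≡ 12 (mod 25).
  bit 3 = 1: square 12^2 = 144 ≡ 19; bit is 1, so multiply 19·8 = 152 ≡ 2 (mod 25).
Final value: 8^7 ≡ 2 (mod 25).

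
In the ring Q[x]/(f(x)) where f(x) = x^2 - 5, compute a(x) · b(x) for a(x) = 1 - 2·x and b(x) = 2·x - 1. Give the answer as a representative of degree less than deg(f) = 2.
a · b ≡ 4·x - 21 (mod f(x))

First multiply in Q[x] without reducing: a · b = -4·x^2 + 4·x - 1. Now divide by f(x) = x^2 - 5, eliminating the leading term at each step:
  leading term -4·x^2: subtract (-4)·f(x) = 20 - 4·x^2, leaving 4·x - 21
The degree is now < 2, so this is the remainder. Hence a · b ≡ 4·x - 21 in Q[x]/(f).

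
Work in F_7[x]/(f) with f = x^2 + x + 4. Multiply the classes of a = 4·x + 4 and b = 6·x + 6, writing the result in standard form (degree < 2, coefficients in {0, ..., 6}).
a · b ≡ 3·x + 5 (mod f(x))

Multiply as integer polynomials: a · b = 24·x^2 + 48·x + 24. Reducing coefficients mod 7: a · b ≡ 3·x^2 + 6·x + 3. Now divide by f(x) = x^2 + x + 4 in F_7[x], eliminating the leading term at each step:
  leading term 3·x^2: subtract (3)·f(x) = 3·x^2 + 3·x + 5, leaving 3·x + 5 (coefficients mod 7)
The degree is now < 2, so this is the remainder. Hence a · b ≡ 3·x + 5 in F_7[x]/(f).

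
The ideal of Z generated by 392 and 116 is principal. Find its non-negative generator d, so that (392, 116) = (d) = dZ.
(392, 116) = (4); d = 4

In the PID Z, (a, b) is generated by gcd(a, b). Compute gcd(392, 116) with the extended Euclidean algorithm, tracking rows (r, s, t) with s·392 + t·116 = r:
  row A: (392, 1, 0)   [1·392 + 0·116 = 392]
  row B: (116, 0, 1)   [0·392 + 1·116 = 116]
  392 = 3·116 + 44   → row C = row A − 3·row B = (44, 1, −3)   [check: 1·392 − 3·116 = 44]
  116 = 2·44 + 28   → row D = row B − 2·row C = (28, −2, 7)   [check: −2·392 + 7·116 = 28]
  44 = 1·28 + 16   → row E = row C − 1·row D = (16, 3, −10)   [check: 3·392 − 10·116 = 16]
  28 = 1·16 + 12   → row F = row D − 1·row E = (12, −5, 17)   [check: −5·392 + 17·116 = 12]
  16 = 1·12 + 4   → row G = row E − 1·row F = (4, 8, −27)   [check: 8·392 − 27·116 = 4]
  12 = 3·4 + 0   → remainder 0, stop. gcd = 4 (last nonzero row G).
So gcd(392, 116) = 4, with Bézout identity 8·392 − 27·116 = 4. Containment (⊇): the Bézout identity exhibits 4 as an element of (392, 116), giving (4) ⊆ (392, 116). Containment (⊆): since 4 | 392 and 4 | 116 (392 = 4·98, 116 = 4·29), every Z-linear combination of 392 and 116 is divisible by 4, so (392, 116) ⊆ (4). Therefore (392, 116) = (4), d = 4.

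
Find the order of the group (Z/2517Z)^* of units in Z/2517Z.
(Z/2517Z)^* consists of the classes a with gcd(a, 2517) = 1, so its order is φ(2517). φ is multiplicative, with φ(p^e) = p^e − p^(e−1). Factorise 2517 = 3 · 839. Then
  φ(2517) = (3 − 1) · (839 − 1) = 2 · 838 = 1676.
Thus |(Z/2517Z)^*| = 1676.

Final answer: |(Z/2517Z)^*| = 1676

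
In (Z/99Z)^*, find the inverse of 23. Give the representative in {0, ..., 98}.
23^(−1) ≡ 56 (mod 99)

Apply the extended Euclidean algorithm to (99, 23), tracking rows (r, s, t) with s·99 + t·23 = r. Each division r_prev = q·r_cur + r_new produces the new row as (previous row) − q·(current row):
  row A: (99, 1, 0)   [1·99 + 0·23 = 99]
  row B: (23, 0, 1)   [0·99 + 1·23 = 23]
  99 = 4·23 + 7   → row C = row A − 4·row B = (7, 1, −4)   [check: 1·99 − 4·23 = 7]
  23 = 3·7 + 2   → row D = row B − 3·row C = (2, −3, 13)   [check: −3·99 + 13·23 = 2]
  7 = 3·2 + 1   → row E = row C − 3·row D = (1, 10, −43)   [check: 10·99 − 43·23 = 1]
  2 = 2·1 + 0   → remainder 0, stop. gcd = 1 (last nonzero row E).
The gcd is 1, so 23 is invertible mod 99. The last nonzero row gives 10·99 − 43·23 = 1, so t = −43. So 23^(−1) ≡ −43 ≡ 56 (mod 99). Verify: 23 · 56 = 1288 ≡ 1 (mod 99). ✓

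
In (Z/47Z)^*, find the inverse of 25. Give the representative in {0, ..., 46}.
Apply the extended Euclidean algorithm to (47, 25), tracking rows (r, s, t) with s·47 + t·25 = r. Each division r_prev = q·r_cur + r_new produces the new row as (previous row) − q·(current row):
  row A: (47, 1, 0)   [1·47 + 0·25 = 47]
  row B: (25, 0, 1)   [0·47 + 1·25 = 25]
  47 = 1·25 + 22   → row C = row A − 1·row B = (22, 1, −1)   [check: 1·47 − 1·25 = 22]
  25 = 1·22 + 3   → row D = row B − 1·row C = (3, −1, 2)   [check: −1·47 + 2·25 = 3]
  22 = 7·3 + 1   → row E = row C − 7·row D = (1, 8, −15)   [check: 8·47 − 15·25 = 1]
  3 = 3·1 + 0   → remainder 0, stop. gcd = 1 (last nonzero row E).
The gcd is 1, so 25 is invertible mod 47. The last nonzero row gives 8·47 − 15·25 = 1, so t = −15. So 25^(−1) ≡ −15 ≡ 32 (mod 47). Verify: 25 · 32 = 800 ≡ 1 (mod 47). ✓

Final answer: 25^(−1) ≡ 32 (mod 47)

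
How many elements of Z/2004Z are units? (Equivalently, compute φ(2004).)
Z/2004Z has φ(2004) = 664 units

An element a ∈ Z/2004Z is a unit iff gcd(a, 2004) = 1, so the number of units is φ(2004). φ is multiplicative, with φ(p^e) = p^e − p^(e−1). Factorise 2004 = 2^2 · 3 · 167. Then
  φ(2004) = (2^2 − 2^1) · (3 − 1) · (167 − 1) = 2 · 2 · 166 = 664.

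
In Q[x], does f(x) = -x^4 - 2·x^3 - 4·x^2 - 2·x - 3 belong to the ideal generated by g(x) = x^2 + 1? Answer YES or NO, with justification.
YES

In Q[x] the ideal (g) consists of all multiples of g, so f ∈ (g) iff g | f, i.e. iff the remainder of f on division by g is 0. Divide f by g (g is monic, so eliminate the leading term of the running remainder at each step):
  leading term -x^4: subtract (-x^2)·g(x) = -x^4 - x^2, leaving -2·x^3 - 3·x^2 - 2·x - 3
  leading term -2·x^3: subtract (-2·x)·g(x) = -2·x^3 - 2·x, leaving -3·x^2 - 3
  leading term -3·x^2: subtract (-3)·g(x) = -3·x^2 - 3, leaving 0
The remainder is 0, so f(x) = g(x) · h(x) with h(x) = -x^2 - 2·x - 3. Hence g | f, i.e. f ∈ (g).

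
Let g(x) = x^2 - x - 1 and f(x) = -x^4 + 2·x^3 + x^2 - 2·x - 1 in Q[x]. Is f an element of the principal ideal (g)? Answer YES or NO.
In Q[x] the ideal (g) consists of all multiples of g, so f ∈ (g) iff g | f, i.e. iff the remainder of f on division by g is 0. Divide f by g (g is monic, so eliminate the leading term of the running remainder at each step):
  leading term -x^4: subtract (-x^2)·g(x) = -x^4 + x^3 + x^2, leaving x^3 - 2·x - 1
  leading term x^3: subtract (x)·g(x) = x^3 - x^2 - x, leaving x^2 - x - 1
  leading term x^2: subtract (1)·g(x) = x^2 - x - 1, leaving 0
The remainder is 0, so f(x) = g(x) · h(x) with h(x) = -x^2 + x + 1. Hence g | f, i.e. f ∈ (g).

Final answer: YES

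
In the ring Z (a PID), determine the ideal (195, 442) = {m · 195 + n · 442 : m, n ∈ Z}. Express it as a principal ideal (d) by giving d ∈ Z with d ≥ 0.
(195, 442) = (13); d = 13

In the PID Z, (a, b) is generated by gcd(a, b). Compute gcd(442, 195) with the extended Euclidean algorithm, tracking rows (r, s, t) with s·442 + t·195 = r:
  row A: (442, 1, 0)   [1·442 + 0·195 = 442]
  row B: (195, 0, 1)   [0·442 + 1·195 = 195]
  442 = 2·195 + 52   → row C = row A − 2·row B = (52, 1, −2)   [check: 1·442 − 2·195 = 52]
  195 = 3·52 + 39   → row D = row B − 3·row C = (39, −3, 7)   [check: −3·442 + 7·195 = 39]
  52 = 1·39 + 13   → row E = row C − 1·row D = (13, 4, −9)   [check: 4·442 − 9·195 = 13]
  39 = 3·13 + 0   → remainder 0, stop. gcd = 13 (last nonzero row E).
So gcd(195, 442) = 13, with Bézout identity 4·442 − 9·195 = 13. Containment (⊇): the Bézout identity exhibits 13 as an element of (195, 442), giving (13) ⊆ (195, 442). Containment (⊆): since 13 | 195 and 13 | 442 (195 = 13·15, 442 = 13·34), every Z-linear combination of 195 and 442 is divisible by 13, so (195, 442) ⊆ (13). Therefore (195, 442) = (13), d = 13.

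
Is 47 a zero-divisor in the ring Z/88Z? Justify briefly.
gcd(47, 88) = 1, so 47 is a unit in Z/88Z (it has a multiplicative inverse). A unit cannot be a zero-divisor: if 47·b ≡ 0 then multiplying both sides by 47^(−1) gives b ≡ 0. So 47 is not a zero-divisor.

Final answer: NO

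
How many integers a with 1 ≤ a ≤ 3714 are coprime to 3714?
1236

The number of a ∈ {1, ..., 3714} with gcd(a, 3714) = 1 is by definition Euler's totient φ(3714). φ is multiplicative, with φ(p^e) = p^e − p^(e−1). Factorise 3714 = 2 · 3 · 619. Then
  φ(3714) = (2 − 1) · (3 − 1) · (619 − 1) = 1 · 2 · 618 = 1236.
So there are 1236 such integers.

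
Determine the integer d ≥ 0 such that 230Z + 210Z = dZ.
(230, 210) = (10); d = 10

In the PID Z, (a, b) is generated by gcd(a, b). Compute gcd(230, 210) with the extended Euclidean algorithm, tracking rows (r, s, t) with s·230 + t·210 = r:
  row A: (230, 1, 0)   [1·230 + 0·210 = 230]
  row B: (210, 0, 1)   [0·230 + 1·210 = 210]
  230 = 1·210 + 20   → row C = row A − 1·row B = (20, 1, −1)   [check: 1·230 − 1·210 = 20]
  210 = 10·20 + 10   → row D = row B − 10·row C = (10, −10, 11)   [check: −10·230 + 11·210 = 10]
  20 = 2·10 + 0   → remainder 0, stop. gcd = 10 (last nonzero row D).
So gcd(230, 210) = 10, with Bézout identity −10·230 + 11·210 = 10. Containment (⊇): the Bézout identity exhibits 10 as an element of (230, 210), giving (10) ⊆ (230, 210). Containment (⊆): since 10 | 230 and 10 | 210 (230 = 10·23, 210 = 10·21), every Z-linear combination of 230 and 210 is divisible by 10, so (230, 210) ⊆ (10). Therefore (230, 210) = (10), d = 10.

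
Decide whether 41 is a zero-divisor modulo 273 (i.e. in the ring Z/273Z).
NO

gcd(41, 273) = 1, so 41 is a unit in Z/273Z (it has a multiplicative inverse). A unit cannot be a zero-divisor: if 41·b ≡ 0 then multiplying both sides by 41^(−1) gives b ≡ 0. So 41 is not a zero-divisor.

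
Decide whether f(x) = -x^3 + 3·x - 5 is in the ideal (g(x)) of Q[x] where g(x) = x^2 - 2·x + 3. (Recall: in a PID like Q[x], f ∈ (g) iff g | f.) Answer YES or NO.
NO

In Q[x] the ideal (g) consists of all multiples of g, so f ∈ (g) iff g | f, i.e. iff the remainder of f on division by g is 0. Divide f by g (g is monic, so eliminate the leading term of the running remainder at each step):
  leading term -x^3: subtract (-x)·g(x) = -x^3 + 2·x^2 - 3·x, leaving -2·x^2 + 6·x - 5
  leading term -2·x^2: subtract (-2)·g(x) = -2·x^2 + 4·x - 6, leaving 2·x + 1
The remainder r(x) = 2·x + 1 ≠ 0 (and deg r < deg g), so g ∤ f, i.e. f ∉ (g).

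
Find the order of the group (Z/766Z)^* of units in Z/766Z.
|(Z/766Z)^*| = 382

(Z/766Z)^* consists of the classes a with gcd(a, 766) = 1, so its order is φ(766). φ is multiplicative, with φ(p^e) = p^e − p^(e−1). Factorise 766 = 2 · 383. Then
  φ(766) = (2 − 1) · (383 − 1) = 1 · 382 = 382.
Thus |(Z/766Z)^*| = 382.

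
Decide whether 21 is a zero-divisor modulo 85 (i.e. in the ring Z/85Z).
gcd(21, 85) = 1, so 21 is a unit in Z/85Z (it has a multiplicative inverse). A unit cannot be a zero-divisor: if 21·b ≡ 0 then multiplying both sides by 21^(−1) gives b ≡ 0. So 21 is not a zero-divisor.

Final answer: NO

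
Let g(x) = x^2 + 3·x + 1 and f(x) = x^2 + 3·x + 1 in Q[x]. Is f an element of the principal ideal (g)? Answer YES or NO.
In Q[x] the ideal (g) consists of all multiples of g, so f ∈ (g) iff g | f, i.e. iff the remainder of f on division by g is 0. Divide f by g (g is monic, so eliminate the leading term of the running remainder at each step):
  leading term x^2: subtract (1)·g(x) = x^2 + 3·x + 1, leaving 0
The remainder is 0, so f(x) = g(x) · h(x) with h(x) = 1. Hence g | f, i.e. f ∈ (g).

Final answer: YES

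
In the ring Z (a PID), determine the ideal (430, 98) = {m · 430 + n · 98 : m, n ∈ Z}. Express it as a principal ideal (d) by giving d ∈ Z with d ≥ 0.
In the PID Z, (a, b) is generated by gcd(a, b). Compute gcd(430, 98) with the extended Euclidean algorithm, tracking rows (r, s, t) with s·430 + t·98 = r:
  row A: (430, 1, 0)   [1·430 + 0·98 = 430]
  row B: (98, 0, 1)   [0·430 + 1·98 = 98]
  430 = 4·98 + 38   → row C = row A − 4·row B = (38, 1, −4)   [check: 1·430 − 4·98 = 38]
  98 = 2·38 + 22   → row D = row B − 2·row C = (22, −2, 9)   [check: −2·430 + 9·98 = 22]
  38 = 1·22 + 16   → row E = row C − 1·row D = (16, 3, −13)   [check: 3·430 − 13·98 = 16]
  22 = 1·16 + 6   → row F = row D − 1·row E = (6, −5, 22)   [check: −5·430 + 22·98 = 6]
  16 = 2·6 + 4   → row G = row E − 2·row F = (4, 13, −57)   [check: 13·430 − 57·98 = 4]
  6 = 1·4 + 2   → row H = row F − 1·row G = (2, −18, 79)   [check: −18·430 + 79·98 = 2]
  4 = 2·2 + 0   → remainder 0, stop. gcd = 2 (last nonzero row H).
So gcd(430, 98) = 2, with Bézout identity −18·430 + 79·98 = 2. Containment (⊇): the Bézout identity exhibits 2 as an element of (430, 98), giving (2) ⊆ (430, 98). Containment (⊆): since 2 | 430 and 2 | 98 (430 = 2·215, 98 = 2·49), every Z-linear combination of 430 and 98 is divisible by 2, so (430, 98) ⊆ (2). Therefore (430, 98) = (2), d = 2.

Final answer: (430, 98) = (2); d = 2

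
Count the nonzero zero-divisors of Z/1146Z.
Z/1146Z has 765 nonzero zero-divisors

In Z/1146Z each nonzero element is either a unit (gcd with 1146 is 1) or a zero-divisor (gcd > 1). The number of units is φ(1146): factorise 1146 = 2 · 3 · 191, so φ(1146) = (2 − 1) · (3 − 1) · (191 − 1) = 1 · 2 · 190 = 380. The nonzero elements number 1146 − 1 = 1145. Hence the nonzero zero-divisors number 1145 − 380 = 765.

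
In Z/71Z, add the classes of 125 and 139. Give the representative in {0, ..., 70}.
51

Reduce the summands first: 125 ≡ 54, 139 ≡ 68 (mod 71), so 125 + 139 ≡ 54 + 68 (mod 71). 54 + 68 = 122; 122 = 1·71 + 51, so (125 + 139) mod 71 = 51.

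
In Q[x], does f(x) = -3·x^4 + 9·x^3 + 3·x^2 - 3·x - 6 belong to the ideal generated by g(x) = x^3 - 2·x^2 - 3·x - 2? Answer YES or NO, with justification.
YES

In Q[x] the ideal (g) consists of all multiples of g, so f ∈ (g) iff g | f, i.e. iff the remainder of f on division by g is 0. Divide f by g (g is monic, so eliminate the leading term of the running remainder at each step):
  leading term -3·x^4: subtract (-3·x)·g(x) = -3·x^4 + 6·x^3 + 9·x^2 + 6·x, leaving 3·x^3 - 6·x^2 - 9·x - 6
  leading term 3·x^3: subtract (3)·g(x) = 3·x^3 - 6·x^2 - 9·x - 6, leaving 0
The remainder is 0, so f(x) = g(x) · h(x) with h(x) = 3 - 3·x. Hence g | f, i.e. f ∈ (g).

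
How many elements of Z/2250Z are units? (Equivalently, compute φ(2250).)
An element a ∈ Z/2250Z is a unit iff gcd(a, 2250) = 1, so the number of units is φ(2250). φ is multiplicative, with φ(p^e) = p^e − p^(e−1). Factorise 2250 = 2 · 3^2 · 5^3. Then
  φ(2250) = (2 − 1) · (3^2 − 3^1) · (5^3 − 5^2) = 1 · 6 · 100 = 600.

Final answer: Z/2250Z has φ(2250) = 600 units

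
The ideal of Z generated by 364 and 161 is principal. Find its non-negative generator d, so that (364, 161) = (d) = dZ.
(364, 161) = (7); d = 7

In the PID Z, (a, b) is generated by gcd(a, b). Compute gcd(364, 161) with the extended Euclidean algorithm, tracking rows (r, s, t) with s·364 + t·161 = r:
  row A: (364, 1, 0)   [1·364 + 0·161 = 364]
  row B: (161, 0, 1)   [0·364 + 1·161 = 161]
  364 = 2·161 + 42   → row C = row A − 2·row B = (42, 1, −2)   [check: 1·364 − 2·161 = 42]
  161 = 3·42 + 35   → row D = row B − 3·row C = (35, −3, 7)   [check: −3·364 + 7·161 = 35]
  42 = 1·35 + 7   → row E = row C − 1·row D = (7, 4, −9)   [check: 4·364 − 9·161 = 7]
  35 = 5·7 + 0   → remainder 0, stop. gcd = 7 (last nonzero row E).
So gcd(364, 161) = 7, with Bézout identity 4·364 − 9·161 = 7. Containment (⊇): the Bézout identity exhibits 7 as an element of (364, 161), giving (7) ⊆ (364, 161). Containment (⊆): since 7 | 364 and 7 | 161 (364 = 7·52, 161 = 7·23), every Z-linear combination of 364 and 161 is divisible by 7, so (364, 161) ⊆ (7). Therefore (364, 161) = (7), d = 7.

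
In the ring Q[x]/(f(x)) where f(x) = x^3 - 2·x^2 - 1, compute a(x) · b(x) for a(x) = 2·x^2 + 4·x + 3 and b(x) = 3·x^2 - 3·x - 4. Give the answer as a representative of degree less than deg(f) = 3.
First multiply in Q[x] without reducing: a · b = 6·x^4 + 6·x^3 - 11·x^2 - 25·x - 12. Now divide by f(x) = x^3 - 2·x^2 - 1, eliminating the leading term at each step:
  leading term 6·x^4: subtract (6·x)·f(x) = 6·x^4 - 12·x^3 - 6·x, leaving 18·x^3 - 11·x^2 - 19·x - 12
  leading term 18·x^3: subtract (18)·f(x) = 18·x^3 - 36·x^2 - 18, leaving 25·x^2 - 19·x + 6
The degree is now < 3, so this is the remainder. Hence a · b ≡ 25·x^2 - 19·x + 6 in Q[x]/(f).

Final answer: a · b ≡ 25·x^2 - 19·x + 6 (mod f(x))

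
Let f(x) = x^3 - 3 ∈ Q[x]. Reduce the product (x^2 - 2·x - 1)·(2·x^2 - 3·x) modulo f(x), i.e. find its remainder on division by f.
a · b ≡ 4·x^2 + 9·x - 21 (mod f(x))

First multiply in Q[x] without reducing: a · b = 2·x^4 - 7·x^3 + 4·x^2 + 3·x. Now divide by f(x) = x^3 - 3, eliminating the leading term at each step:
  leading term 2·x^4: subtract (2·x)·f(x) = 2·x^4 - 6·x, leaving -7·x^3 + 4·x^2 + 9·x
  leading term -7·x^3: subtract (-7)·f(x) = 21 - 7·x^3, leaving 4·x^2 + 9·x - 21
The degree is now < 3, so this is the remainder. Hence a · b ≡ 4·x^2 + 9·x - 21 in Q[x]/(f).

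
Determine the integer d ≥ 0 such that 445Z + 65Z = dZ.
(445, 65) = (5); d = 5

In the PID Z, (a, b) is generated by gcd(a, b). Compute gcd(445, 65) with the extended Euclidean algorithm, tracking rows (r, s, t) with s·445 + t·65 = r:
  row A: (445, 1, 0)   [1·445 + 0·65 = 445]
  row B: (65, 0, 1)   [0·445 + 1·65 = 65]
  445 = 6·65 + 55   → row C = row A − 6·row B = (55, 1, −6)   [check: 1·445 − 6·65 = 55]
  65 = 1·55 + 10   → row D = row B − 1·row C = (10, −1, 7)   [check: −1·445 + 7·65 = 10]
  55 = 5·10 + 5   → row E = row C − 5·row D = (5, 6, −41)   [check: 6·445 − 41·65 = 5]
  10 = 2·5 + 0   → remainder 0, stop. gcd = 5 (last nonzero row E).
So gcd(445, 65) = 5, with Bézout identity 6·445 − 41·65 = 5. Containment (⊇): the Bézout identity exhibits 5 as an element of (445, 65), giving (5) ⊆ (445, 65). Containment (⊆): since 5 | 445 and 5 | 65 (445 = 5·89, 65 = 5·13), every Z-linear combination of 445 and 65 is divisible by 5, so (445, 65) ⊆ (5). Therefore (445, 65) = (5), d = 5.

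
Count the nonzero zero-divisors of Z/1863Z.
Z/1863Z has 674 nonzero zero-divisors

In Z/1863Z each nonzero element is either a unit (gcd with 1863 is 1) or a zero-divisor (gcd > 1). The number of units is φ(1863): factorise 1863 = 3^4 · 23, so φ(1863) = (3^4 − 3^3) · (23 − 1) = 54 · 22 = 1188. The nonzero elements number 1863 − 1 = 1862. Hence the nonzero zero-divisors number 1862 − 1188 = 674.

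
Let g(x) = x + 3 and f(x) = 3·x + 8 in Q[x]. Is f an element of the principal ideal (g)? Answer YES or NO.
In Q[x] the ideal (g) consists of all multiples of g, so f ∈ (g) iff g | f, i.e. iff the remainder of f on division by g is 0. Divide f by g (g is monic, so eliminate the leading term of the running remainder at each step):
  leading term 3·x: subtract (3)·g(x) = 3·x + 9, leaving -1
The remainder r(x) = -1 ≠ 0 (and deg r < deg g), so g ∤ f, i.e. f ∉ (g).

Final answer: NO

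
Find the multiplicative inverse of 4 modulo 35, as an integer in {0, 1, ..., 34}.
4^(−1) ≡ 9 (mod 35)

Apply the extended Euclidean algorithm to (35, 4), tracking rows (r, s, t) with s·35 + t·4 = r. Each division r_prev = q·r_cur + r_new produces the new row as (previous row) − q·(current row):
  row A: (35, 1, 0)   [1·35 + 0·4 = 35]
  row B: (4, 0, 1)   [0·35 + 1·4 = 4]
  35 = 8·4 + 3   → row C = row A − 8·row B = (3, 1, −8)   [check: 1·35 − 8·4 = 3]
  4 = 1·3 + 1   → row D = row B − 1·row C = (1, −1, 9)   [check: −1·35 + 9·4 = 1]
  3 = 3·1 + 0   → remainder 0, stop. gcd = 1 (last nonzero row D).
The gcd is 1, so 4 is invertible mod 35. The last nonzero row gives −1·35 + 9·4 = 1, so t = 9. So 4^(−1) ≡ 9 (mod 35). Verify: 4 · 9 = 36 ≡ 1 (mod 35). ✓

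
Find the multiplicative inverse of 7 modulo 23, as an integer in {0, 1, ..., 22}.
7^(−1) ≡ 10 (mod 23)

Apply the extended Euclidean algorithm to (23, 7), tracking rows (r, s, t) with s·23 + t·7 = r. Each division r_prev = q·r_cur + r_new produces the new row as (previous row) − q·(current row):
  row A: (23, 1, 0)   [1·23 + 0·7 = 23]
  row B: (7, 0, 1)   [0·23 + 1·7 = 7]
  23 = 3·7 + 2   → row C = row A − 3·row B = (2, 1, −3)   [check: 1·23 − 3·7 = 2]
  7 = 3·2 + 1   → row D = row B − 3·row C = (1, −3, 10)   [check: −3·23 + 10·7 = 1]
  2 = 2·1 + 0   → remainder 0, stop. gcd = 1 (last nonzero row D).
The gcd is 1, so 7 is invertible mod 23. The last nonzero row gives −3·23 + 10·7 = 1, so t = 10. So 7^(−1) ≡ 10 (mod 23). Verify: 7 · 10 = 70 ≡ 1 (mod 23). ✓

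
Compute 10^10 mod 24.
Use repeated squaring. Binary(10) = 1010. Walk through the bits of the exponent 10 left-to-right: at each bit after the leading one, square the running value, then multiply by 10 if the bit is 1 (always reducing mod 24):
  bit 1 = 1 (leading): start with 10.
  bit 2 = 0: square 10^2 = 100 ≡ 4 (mod 24).
  bit 3 = 1: square 4^2 = 16; bit is 1, so multiply 16·10 = 160 ≡ 16 (mod 24).
  bit 4 = 0: square 16^2 = 256 ≡ 16 (mod 24).
Final value: 10^10 ≡ 16 (mod 24).

Final answer: 16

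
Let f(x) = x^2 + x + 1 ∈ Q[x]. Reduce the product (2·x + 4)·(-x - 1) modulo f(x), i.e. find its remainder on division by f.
a · b ≡ -4·x - 2 (mod f(x))

First multiply in Q[x] without reducing: a · b = -2·x^2 - 6·x - 4. Now divide by f(x) = x^2 + x + 1, eliminating the leading term at each step:
  leading term -2·x^2: subtract (-2)·f(x) = -2·x^2 - 2·x - 2, leaving -4·x - 2
The degree is now < 2, so this is the remainder. Hence a · b ≡ -4·x - 2 in Q[x]/(f).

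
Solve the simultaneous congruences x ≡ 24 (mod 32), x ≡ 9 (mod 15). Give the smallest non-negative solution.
x ≡ 24 (mod 480); the representative in [0, 480) is 24

The moduli 32, 15 are pairwise coprime, so by the CRT there is a unique solution mod 32·15 = 480.
Solve by successive substitution. Start with x ≡ 24 (mod 32).
  Combine with x ≡ 9 (mod 15): write x = 24 + 32·t and require 24 + 32·t ≡ 9 (mod 15), i.e. 32·t ≡ 9 − 24 ≡ 0 (mod 15). Since 32^(−1) ≡ 8 (mod 15) (32 ≡ 2 (mod 15)), t ≡ 8·0 ≡ 0 (mod 15). So x ≡ 24 + 32·0 = 24 (mod 480).
Unique solution in [0, 480): x = 24.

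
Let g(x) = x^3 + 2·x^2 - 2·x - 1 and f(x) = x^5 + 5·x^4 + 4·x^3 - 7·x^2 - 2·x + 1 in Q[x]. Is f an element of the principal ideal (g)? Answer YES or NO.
In Q[x] the ideal (g) consists of all multiples of g, so f ∈ (g) iff g | f, i.e. iff the remainder of f on division by g is 0. Divide f by g (g is monic, so eliminate the leading term of the running remainder at each step):
  leading term x^5: subtract (x^2)·g(x) = x^5 + 2·x^4 - 2·x^3 - x^2, leaving 3·x^4 + 6·x^3 - 6·x^2 - 2·x + 1
  leading term 3·x^4: subtract (3·x)·g(x) = 3·x^4 + 6·x^3 - 6·x^2 - 3·x, leaving x + 1
The remainder r(x) = x + 1 ≠ 0 (and deg r < deg g), so g ∤ f, i.e. f ∉ (g).

Final answer: NO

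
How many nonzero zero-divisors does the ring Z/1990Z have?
In Z/1990Z each nonzero element is either a unit (gcd with 1990 is 1) or a zero-divisor (gcd > 1). The number of units is φ(1990): factorise 1990 = 2 · 5 · 199, so φ(1990) = (2 − 1) · (5 − 1) · (199 − 1) = 1 · 4 · 198 = 792. The nonzero elements number 1990 − 1 = 1989. Hence the nonzero zero-divisors number 1989 − 792 = 1197.

Final answer: Z/1990Z has 1197 nonzero zero-divisors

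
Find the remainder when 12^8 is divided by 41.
18

Use repeated squaring. Binary(8) = 1000. Walk through the bits of the exponent 8 left-to-right: at each bit after the leading one, square the running value, then multiply by 12 if the bit is 1 (always reducing mod 41):
  bit 1 = 1 (leading): start with 12.
  bit 2 = 0: square 12^2 = 144 ≡ 21 (mod 41).
  bit 3 = 0: square 21^2 = 441 ≡ 31 (mod 41).
  bit 4 = 0: square 31^2 = 961 ≡ 18 (mod 41).
Final value: 12^8 ≡ 18 (mod 41).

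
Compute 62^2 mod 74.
Use repeated squaring. Binary(2) = 10. Walk through the bits of the exponent 2 left-to-right: at each bit after the leading one, square the running value, then multiply by 62 if the bit is 1 (always reducing mod 74):
  bit 1 = 1 (leading): start with 62.
  bit 2 = 0: square 62^2 = 3844 ≡ 70 (mod 74).
Final value: 62^2 ≡ 70 (mod 74).

Final answer: 70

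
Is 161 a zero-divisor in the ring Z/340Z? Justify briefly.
gcd(161, 340) = 1, so 161 is a unit in Z/340Z (it has a multiplicative inverse). A unit cannot be a zero-divisor: if 161·b ≡ 0 then multiplying both sides by 161^(−1) gives b ≡ 0. So 161 is not a zero-divisor.

Final answer: NO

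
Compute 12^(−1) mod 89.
12^(−1) ≡ 52 (mod 89)

Apply the extended Euclidean algorithm to (89, 12), tracking rows (r, s, t) with s·89 + t·12 = r. Each division r_prev = q·r_cur + r_new produces the new row as (previous row) − q·(current row):
  row A: (89, 1, 0)   [1·89 + 0·12 = 89]
  row B: (12, 0, 1)   [0·89 + 1·12 = 12]
  89 = 7·12 + 5   → row C = row A − 7·row B = (5, 1, −7)   [check: 1·89 − 7·12 = 5]
  12 = 2·5 + 2   → row D = row B − 2·row C = (2, −2, 15)   [check: −2·89 + 15·12 = 2]
  5 = 2·2 + 1   → row E = row C − 2·row D = (1, 5, −37)   [check: 5·89 − 37·12 = 1]
  2 = 2·1 + 0   → remainder 0, stop. gcd = 1 (last nonzero row E).
The gcd is 1, so 12 is invertible mod 89. The last nonzero row gives 5·89 − 37·12 = 1, so t = −37. So 12^(−1) ≡ −37 ≡ 52 (mod 89). Verify: 12 · 52 = 624 ≡ 1 (mod 89). ✓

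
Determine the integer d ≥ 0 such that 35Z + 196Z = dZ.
In the PID Z, (a, b) is generated by gcd(a, b). Compute gcd(196, 35) with the extended Euclidean algorithm, tracking rows (r, s, t) with s·196 + t·35 = r:
  row A: (196, 1, 0)   [1·196 + 0·35 = 196]
  row B: (35, 0, 1)   [0·196 + 1·35 = 35]
  196 = 5·35 + 21   → row C = row A − 5·row B = (21, 1, −5)   [check: 1·196 − 5·35 = 21]
  35 = 1·21 + 14   → row D = row B − 1·row C = (14, −1, 6)   [check: −1·196 + 6·35 = 14]
  21 = 1·14 + 7   → row E = row C − 1·row D = (7, 2, −11)   [check: 2·196 − 11·35 = 7]
  14 = 2·7 + 0   → remainder 0, stop. gcd = 7 (last nonzero row E).
So gcd(35, 196) = 7, with Bézout identity 2·196 − 11·35 = 7. Containment (⊇): the Bézout identity exhibits 7 as an element of (35, 196), giving (7) ⊆ (35, 196). Containment (⊆): since 7 | 35 and 7 | 196 (35 = 7·5, 196 = 7·28), every Z-linear combination of 35 and 196 is divisible by 7, so (35, 196) ⊆ (7). Therefore (35, 196) = (7), d = 7.

Final answer: (35, 196) = (7); d = 7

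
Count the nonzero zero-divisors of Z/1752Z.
In Z/1752Z each nonzero element is either a unit (gcd with 1752 is 1) or a zero-divisor (gcd > 1). The number of units is φ(1752): factorise 1752 = 2^3 · 3 · 73, so φ(1752) = (2^3 − 2^2) · (3 − 1) · (73 − 1) = 4 · 2 · 72 = 576. The nonzero elements number 1752 − 1 = 1751. Hence the nonzero zero-divisors number 1751 − 576 = 1175.

Final answer: Z/1752Z has 1175 nonzero zero-divisors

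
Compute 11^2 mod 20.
Use repeated squaring. Binary(2) = 10. Walk through the bits of the exponent 2 left-to-right: at each bit after the leading one, square the running value, then multiply by 11 if the bit is 1 (always reducing mod 20):
  bit 1 = 1 (leading): start with 11.
  bit 2 = 0: square 11^2 = 121 ≡ 1 (mod 20).
Final value: 11^2 ≡ 1 (mod 20).

Final answer: 1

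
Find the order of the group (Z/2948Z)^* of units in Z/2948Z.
|(Z/2948Z)^*| = 1320

(Z/2948Z)^* consists of the classes a with gcd(a, 2948) = 1, so its order is φ(2948). φ is multiplicative, with φ(p^e) = p^e − p^(e−1). Factorise 2948 = 2^2 · 11 · 67. Then
  φ(2948) = (2^2 − 2^1) · (11 − 1) · (67 − 1) = 2 · 10 · 66 = 1320.
Thus |(Z/2948Z)^*| = 1320.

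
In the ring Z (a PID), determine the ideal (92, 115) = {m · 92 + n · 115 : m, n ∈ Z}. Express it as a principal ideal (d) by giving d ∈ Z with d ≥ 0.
(92, 115) = (23); d = 23

In the PID Z, (a, b) is generated by gcd(a, b). Compute gcd(115, 92) with the extended Euclidean algorithm, tracking rows (r, s, t) with s·115 + t·92 = r:
  row A: (115, 1, 0)   [1·115 + 0·92 = 115]
  row B: (92, 0, 1)   [0·115 + 1·92 = 92]
  115 = 1·92 + 23   → row C = row A − 1·row B = (23, 1, −1)   [check: 1·115 − 1·92 = 23]
  92 = 4·23 + 0   → remainder 0, stop. gcd = 23 (last nonzero row C).
So gcd(92, 115) = 23, with Bézout identity 1·115 − 1·92 = 23. Containment (⊇): the Bézout identity exhibits 23 as an element of (92, 115), giving (23) ⊆ (92, 115). Containment (⊆): since 23 | 92 and 23 | 115 (92 = 23·4, 115 = 23·5), every Z-linear combination of 92 and 115 is divisible by 23, so (92, 115) ⊆ (23). Therefore (92, 115) = (23), d = 23.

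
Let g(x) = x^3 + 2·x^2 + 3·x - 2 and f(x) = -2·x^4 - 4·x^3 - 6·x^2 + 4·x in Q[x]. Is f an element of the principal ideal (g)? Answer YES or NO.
YES

In Q[x] the ideal (g) consists of all multiples of g, so f ∈ (g) iff g | f, i.e. iff the remainder of f on division by g is 0. Divide f by g (g is monic, so eliminate the leading term of the running remainder at each step):
  leading term -2·x^4: subtract (-2·x)·g(x) = -2·x^4 - 4·x^3 - 6·x^2 + 4·x, leaving 0
The remainder is 0, so f(x) = g(x) · h(x) with h(x) = -2·x. Hence g | f, i.e. f ∈ (g).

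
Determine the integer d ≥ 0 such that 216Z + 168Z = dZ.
(216, 168) = (24); d = 24

In the PID Z, (a, b) is generated by gcd(a, b). Compute gcd(216, 168) with the extended Euclidean algorithm, tracking rows (r, s, t) with s·216 + t·168 = r:
  row A: (216, 1, 0)   [1·216 + 0·168 = 216]
  row B: (168, 0, 1)   [0·216 + 1·168 = 168]
  216 = 1·168 + 48   → row C = row A − 1·row B = (48, 1, −1)   [check: 1·216 − 1·168 = 48]
  168 = 3·48 + 24   → row D = row B − 3·row C = (24, −3, 4)   [check: −3·216 + 4·168 = 24]
  48 = 2·24 + 0   → remainder 0, stop. gcd = 24 (last nonzero row D).
So gcd(216, 168) = 24, with Bézout identity −3·216 + 4·168 = 24. Containment (⊇): the Bézout identity exhibits 24 as an element of (216, 168), giving (24) ⊆ (216, 168). Containment (⊆): since 24 | 216 and 24 | 168 (216 = 24·9, 168 = 24·7), every Z-linear combination of 216 and 168 is divisible by 24, so (216, 168) ⊆ (24). Therefore (216, 168) = (24), d = 24.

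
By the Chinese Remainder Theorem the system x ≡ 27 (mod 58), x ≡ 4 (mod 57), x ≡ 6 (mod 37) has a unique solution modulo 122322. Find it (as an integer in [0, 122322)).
The moduli 58, 57, 37 are pairwise coprime, so by the CRT there is a unique solution mod 58·57·37 = 122322.
Solve by successive substitution. Start with x ≡ 27 (mod 58).
  Combine with x ≡ 4 (mod 57): write x = 27 + 58·t and require 27 + 58·t ≡ 4 (mod 57), i.e. 58·t ≡ 4 − 27 ≡ 34 (mod 57). Since 58^(−1) ≡ 1 (mod 57) (58 ≡ 1 (mod 57)), t ≡ 1·34 ≡ 34 (mod 57). So x ≡ 27 + 58·34 = 1999 (mod 3306).
  Combine with x ≡ 6 (mod 37): write x = 1999 + 3306·t and require 1999 + 3306·t ≡ 6 (mod 37), i.e. 3306·t ≡ 6 − 1999 ≡ 5 (mod 37). Since 3306^(−1) ≡ 20 (mod 37) (3306 ≡ 13 (mod 37)), t ≡ 20·5 ≡ 26 (mod 37). So x ≡ 1999 + 3306·26 = 87955 (mod 122322).
Unique solution in [0, 122322): x = 87955.

Final answer: x ≡ 87955 (mod 122322); the representative in [0, 122322) is 87955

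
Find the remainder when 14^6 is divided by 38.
26

Use repeated squaring. Binary(6) = 110. Walk through the bits of the exponent 6 left-to-right: at each bit after the leading one, square the running value, then multiply by 14 if the bit is 1 (always reducing mod 38):
  bit 1 = 1 (leading): start with 14.
  bit 2 = 1: square 14^2 = 196 ≡ 6; bit is 1, so multiply 6·14 = 84 ≡ 8 (mod 38).
  bit 3 = 0: square 8^2 = 64 ≡ 26 (mod 38).
Final value: 14^6 ≡ 26 (mod 38).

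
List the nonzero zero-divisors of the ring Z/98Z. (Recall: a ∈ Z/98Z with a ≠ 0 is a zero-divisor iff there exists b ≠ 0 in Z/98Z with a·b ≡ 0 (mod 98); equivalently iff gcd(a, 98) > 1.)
An element a ∈ Z/98Z (with a ≠ 0) is a zero-divisor iff gcd(a, 98) > 1 (because a is a unit precisely when gcd(a, n) = 1, and in Z/nZ every nonzero, non-unit element is a zero-divisor). Scan a = 1, ..., 97 and keep those with gcd(a, 98) > 1:
  gcd(2, 98) = 2, gcd(4, 98) = 2, gcd(6, 98) = 2, gcd(7, 98) = 7, gcd(8, 98) = 2, gcd(10, 98) = 2, gcd(12, 98) = 2, gcd(14, 98) = 14, gcd(16, 98) = 2, gcd(18, 98) = 2, gcd(20, 98) = 2, gcd(21, 98) = 7, gcd(22, 98) = 2, gcd(24, 98) = 2, gcd(26, 98) = 2, gcd(28, 98) = 14, gcd(30, 98) = 2, gcd(32, 98) = 2, gcd(34, 98) = 2, gcd(35, 98) = 7, gcd(36, 98) = 2, gcd(38, 98) = 2, gcd(40, 98) = 2, gcd(42, 98) = 14, gcd(44, 98) = 2, gcd(46, 98) = 2, gcd(48, 98) = 2, gcd(49, 98) = 49, gcd(50, 98) = 2, gcd(52, 98) = 2, gcd(54, 98) = 2, gcd(56, 98) = 14, gcd(58, 98) = 2, gcd(60, 98) = 2, gcd(62, 98) = 2, gcd(63, 98) = 7, gcd(64, 98) = 2, gcd(66, 98) = 2, gcd(68, 98) = 2, gcd(70, 98) = 14, gcd(72, 98) = 2, gcd(74, 98) = 2, gcd(76, 98) = 2, gcd(77, 98) = 7, gcd(78, 98) = 2, gcd(80, 98) = 2, gcd(82, 98) = 2, gcd(84, 98) = 14, gcd(86, 98) = 2, gcd(88, 98) = 2, gcd(90, 98) = 2, gcd(91, 98) = 7, gcd(92, 98) = 2, gcd(94, 98) = 2, gcd(96, 98) = 2.
All other a ∈ {1, ..., 97} have gcd(a, 98) = 1 and are units. So the nonzero zero-divisors are exactly the 55 values of a appearing in this scan.

Final answer: nonzero zero-divisors of Z/98Z = {2, 4, 6, 7, 8, 10, 12, 14, 16, 18, 20, 21, 22, 24, 26, 28, 30, 32, 34, 35, 36, 38, 40, 42, 44, 46, 48, 49, 50, 52, 54, 56, 58, 60, 62, 63, 64, 66, 68, 70, 72, 74, 76, 77, 78, 80, 82, 84, 86, 88, 90, 91, 92, 94, 96}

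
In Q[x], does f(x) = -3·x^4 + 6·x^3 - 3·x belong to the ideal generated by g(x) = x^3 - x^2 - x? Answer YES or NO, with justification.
YES

In Q[x] the ideal (g) consists of all multiples of g, so f ∈ (g) iff g | f, i.e. iff the remainder of f on division by g is 0. Divide f by g (g is monic, so eliminate the leading term of the running remainder at each step):
  leading term -3·x^4: subtract (-3·x)·g(x) = -3·x^4 + 3·x^3 + 3·x^2, leaving 3·x^3 - 3·x^2 - 3·x
  leading term 3·x^3: subtract (3)·g(x) = 3·x^3 - 3·x^2 - 3·x, leaving 0
The remainder is 0, so f(x) = g(x) · h(x) with h(x) = 3 - 3·x. Hence g | f, i.e. f ∈ (g).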